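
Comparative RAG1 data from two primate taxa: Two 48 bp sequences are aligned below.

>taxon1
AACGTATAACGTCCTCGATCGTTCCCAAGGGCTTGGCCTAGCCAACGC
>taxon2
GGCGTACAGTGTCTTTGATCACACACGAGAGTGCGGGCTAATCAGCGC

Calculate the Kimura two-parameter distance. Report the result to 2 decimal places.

Of 48 sites, 16 differences are transitions and 4 are transversions, so P = 16/48 ≈ 0.333333 and Q = 4/48 ≈ 0.083333.
Under the Kimura two-parameter model, d = −½ ln(1 − 2P − Q) − ¼ ln(1 − 2Q).
1 − 2P − Q = 0.250001, giving −½ ln(0.250001) = 0.693145.
1 − 2Q = 0.833334, giving −¼ ln(0.833334) = 0.045580.
d = 0.693145 + 0.045580 = 0.738725.

0.74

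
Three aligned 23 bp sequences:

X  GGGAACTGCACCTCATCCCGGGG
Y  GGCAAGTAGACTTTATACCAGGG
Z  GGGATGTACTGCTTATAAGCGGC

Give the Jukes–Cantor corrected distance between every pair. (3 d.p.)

X–Y: 8/23 sites differ → p ≈ 0.347826, d = −0.75 ln(1 − 0.463768) = 0.467391 ≈ 0.467.
X–Z: 11/23 sites differ → p ≈ 0.478261, d = −0.75 ln(1 − 0.637681) = 0.761423 ≈ 0.761.
Y–Z: 10/23 sites differ → p ≈ 0.434783, d = −0.75 ln(1 − 0.579711) = 0.650110 ≈ 0.650.

d(X,Y) = 0.467, d(X,Z) = 0.761, d(Y,Z) = 0.650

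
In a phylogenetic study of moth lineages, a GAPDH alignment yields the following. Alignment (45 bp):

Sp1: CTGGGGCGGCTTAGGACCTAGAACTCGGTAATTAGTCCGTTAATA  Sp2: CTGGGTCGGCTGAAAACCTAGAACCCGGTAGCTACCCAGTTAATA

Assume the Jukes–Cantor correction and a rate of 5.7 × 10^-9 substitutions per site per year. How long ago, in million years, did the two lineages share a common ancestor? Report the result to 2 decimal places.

23.12

The sequences differ at 10 of 45 sites (6, 12, 14, 15, 25, 31, 32, 35, 36, 38), so p = 10/45 ≈ 0.222222.
d = −(3/4) ln(1 − 4p/3) = −0.75 ln(1 − 0.296296) = −0.75 ln(0.703704)
  = −0.75 × (-0.351397) = 0.263548 substitutions/site.
Under a molecular clock d = 2μt, so t = d/(2μ) = 0.263548 / (2 × 5.7 × 10^-9) = 23.12 million years.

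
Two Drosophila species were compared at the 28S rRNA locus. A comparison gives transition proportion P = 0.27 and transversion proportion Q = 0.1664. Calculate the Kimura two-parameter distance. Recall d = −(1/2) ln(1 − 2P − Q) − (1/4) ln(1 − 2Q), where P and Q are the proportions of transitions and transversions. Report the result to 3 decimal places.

0.714

Under the Kimura two-parameter model, d = −½ ln(1 − 2P − Q) − ¼ ln(1 − 2Q).
1 − 2P − Q = 0.2936, giving −½ ln(0.2936) = 0.612768.
1 − 2Q = 0.6672, giving −¼ ln(0.6672) = 0.101166.
d = 0.612768 + 0.101166 = 0.713934.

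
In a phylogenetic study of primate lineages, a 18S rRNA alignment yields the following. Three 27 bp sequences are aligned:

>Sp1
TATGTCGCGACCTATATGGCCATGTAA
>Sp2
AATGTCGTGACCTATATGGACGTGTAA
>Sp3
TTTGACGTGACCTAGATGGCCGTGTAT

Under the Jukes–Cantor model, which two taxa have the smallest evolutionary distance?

Sp1–Sp2: 4/27 differ, p = 0.148, d = 0.165.
Sp1–Sp3: 6/27 differ, p = 0.222, d = 0.264.
Sp2–Sp3: 6/27 differ, p = 0.222, d = 0.264.
The smallest distance is between Sp1 and Sp2.

Sp1 and Sp2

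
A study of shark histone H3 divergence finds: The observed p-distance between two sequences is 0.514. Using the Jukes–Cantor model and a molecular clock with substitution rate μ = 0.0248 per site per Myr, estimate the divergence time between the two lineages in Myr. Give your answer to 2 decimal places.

17.48

d = −(3/4) ln(1 − 4p/3) = −0.75 ln(1 − 0.685333) = −0.75 ln(0.314667)
  = −0.75 × (-1.156240) = 0.867180 substitutions/site.
Under a molecular clock d = 2μt, so t = d/(2μ) = 0.867180 / (2 × 0.0248) = 17.48 Myr.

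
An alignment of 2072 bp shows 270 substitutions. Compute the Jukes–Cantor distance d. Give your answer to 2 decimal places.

p = 270/2072 ≈ 0.130309.
d = −(3/4) ln(1 − 4p/3) = −0.75 ln(1 − 0.173745) = −0.75 ln(0.826255)
  = −0.75 × (-0.190852) = 0.143139 substitutions/site.

0.14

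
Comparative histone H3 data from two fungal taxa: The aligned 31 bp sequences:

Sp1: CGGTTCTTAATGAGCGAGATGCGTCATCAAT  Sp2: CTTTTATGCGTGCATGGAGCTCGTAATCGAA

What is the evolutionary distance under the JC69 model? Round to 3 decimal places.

0.985

The sequences differ at 17 of 31 sites, so p = 17/31 ≈ 0.548387.
d = −(3/4) ln(1 − 4p/3) = −0.75 ln(1 − 0.731183) = −0.75 ln(0.268817)
  = −0.75 × (-1.313724) = 0.985293 substitutions/site.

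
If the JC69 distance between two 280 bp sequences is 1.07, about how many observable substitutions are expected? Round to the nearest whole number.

160

Invert JC69: p = (3/4)(1 − e^(−4d/3)) = 0.75 × (1 − e^(-1.426667)) = 0.75 × (1 − 0.240108) = 0.569919.
Expected differing sites = pL ≈ 0.569919 × 280 = 159.57732 ≈ 160.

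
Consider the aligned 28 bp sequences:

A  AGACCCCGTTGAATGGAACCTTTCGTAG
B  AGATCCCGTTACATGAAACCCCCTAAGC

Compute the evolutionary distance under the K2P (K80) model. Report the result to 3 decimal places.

Of 28 sites, 9 differences are transitions and 3 are transversions, so P = 9/28 ≈ 0.321429 and Q = 3/28 ≈ 0.107143.
Under the Kimura two-parameter model, d = −½ ln(1 − 2P − Q) − ¼ ln(1 − 2Q).
1 − 2P − Q = 0.249999, giving −½ ln(0.249999) = 0.693149.
1 − 2Q = 0.785714, giving −¼ ln(0.785714) = 0.060291.
d = 0.693149 + 0.060291 = 0.753440.

0.753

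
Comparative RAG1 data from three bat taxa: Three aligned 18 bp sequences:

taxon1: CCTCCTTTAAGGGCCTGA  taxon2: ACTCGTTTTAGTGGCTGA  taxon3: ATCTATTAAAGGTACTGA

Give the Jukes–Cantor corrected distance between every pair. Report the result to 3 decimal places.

d(taxon1,taxon2) = 0.347, d(taxon1,taxon3) = 0.673, d(taxon2,taxon3) = 0.824

taxon1–taxon2: 5/18 sites differ → p ≈ 0.277778, d = −0.75 ln(1 − 0.370371) = 0.346968 ≈ 0.347.
taxon1–taxon3: 8/18 sites differ → p ≈ 0.444444, d = −0.75 ln(1 − 0.592592) = 0.673455 ≈ 0.673.
taxon2–taxon3: 9/18 sites differ → p = 0.5, d = −0.75 ln(1 − 0.666667) = 0.823960 ≈ 0.824.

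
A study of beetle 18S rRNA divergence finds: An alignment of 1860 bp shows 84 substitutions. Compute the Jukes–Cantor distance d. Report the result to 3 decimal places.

p = 84/1860 ≈ 0.045161.
d = −(3/4) ln(1 − 4p/3) = −0.75 ln(1 − 0.060215) = −0.75 ln(0.939785)
  = −0.75 × (-0.062104) = 0.046578 substitutions/site.

0.047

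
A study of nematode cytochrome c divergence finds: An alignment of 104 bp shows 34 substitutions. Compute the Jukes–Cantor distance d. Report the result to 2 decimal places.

0.43

p = 34/104 ≈ 0.326923.
d = −(3/4) ln(1 − 4p/3) = −0.75 ln(1 − 0.435897) = −0.75 ln(0.564103)
  = −0.75 × (-0.572518) = 0.429389 substitutions/site.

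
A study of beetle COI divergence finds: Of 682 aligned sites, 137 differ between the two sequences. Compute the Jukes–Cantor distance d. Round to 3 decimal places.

p = 137/682 ≈ 0.20088.
d = −(3/4) ln(1 − 4p/3) = −0.75 ln(1 − 0.26784) = −0.75 ln(0.73216)
  = −0.75 × (-0.311756) = 0.233817 substitutions/site.

0.234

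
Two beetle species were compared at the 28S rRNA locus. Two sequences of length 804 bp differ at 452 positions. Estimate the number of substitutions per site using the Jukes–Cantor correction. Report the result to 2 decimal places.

1.04

p = 452/804 ≈ 0.562189.
d = −(3/4) ln(1 − 4p/3) = −0.75 ln(1 − 0.749585) = −0.75 ln(0.250415)
  = −0.75 × (-1.384636) = 1.038477 substitutions/site.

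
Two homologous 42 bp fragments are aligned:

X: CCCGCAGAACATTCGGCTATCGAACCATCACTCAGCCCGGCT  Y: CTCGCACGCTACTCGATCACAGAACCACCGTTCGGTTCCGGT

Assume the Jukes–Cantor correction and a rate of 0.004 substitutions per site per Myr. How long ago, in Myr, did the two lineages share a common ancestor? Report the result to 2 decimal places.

86.65

The sequences differ at 19 of 42 sites, so p = 19/42 ≈ 0.452381.
d = −(3/4) ln(1 − 4p/3) = −0.75 ln(1 − 0.603175) = −0.75 ln(0.396825)
  = −0.75 × (-0.924260) = 0.693195 substitutions/site.
Under a molecular clock d = 2μt, so t = d/(2μ) = 0.693195 / (2 × 0.004) = 86.65 Myr.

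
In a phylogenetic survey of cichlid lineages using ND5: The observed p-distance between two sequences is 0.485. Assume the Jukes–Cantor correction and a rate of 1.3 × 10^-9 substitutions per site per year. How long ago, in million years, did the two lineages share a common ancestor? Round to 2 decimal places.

300.10

d = −(3/4) ln(1 − 4p/3) = −0.75 ln(1 − 0.646667) = −0.75 ln(0.353333)
  = −0.75 × (-1.040344) = 0.780258 substitutions/site.
Under a molecular clock d = 2μt, so t = d/(2μ) = 0.780258 / (2 × 1.3 × 10^-9) = 300.10 million years.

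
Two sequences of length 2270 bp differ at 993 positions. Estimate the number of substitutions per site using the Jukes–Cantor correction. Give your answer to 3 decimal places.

0.656

p = 993/2270 ≈ 0.437445.
d = −(3/4) ln(1 − 4p/3) = −0.75 ln(1 − 0.58326) = −0.75 ln(0.41674)
  = −0.75 × (-0.875293) = 0.656470 substitutions/site.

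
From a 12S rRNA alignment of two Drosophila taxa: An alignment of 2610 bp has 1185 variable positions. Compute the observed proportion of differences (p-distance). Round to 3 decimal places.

p = 1185/2610 = 0.454022… ≈ 0.454 (to 3 d.p.).

0.454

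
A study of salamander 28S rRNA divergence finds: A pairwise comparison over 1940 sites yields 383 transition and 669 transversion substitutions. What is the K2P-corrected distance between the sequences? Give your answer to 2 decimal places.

P = 383/1940 ≈ 0.197423 and Q = 669/1940 ≈ 0.344845.
Under the Kimura two-parameter model, d = −½ ln(1 − 2P − Q) − ¼ ln(1 − 2Q).
1 − 2P − Q = 0.260309, giving −½ ln(0.260309) = 0.672943.
1 − 2Q = 0.31031, giving −¼ ln(0.31031) = 0.292546.
d = 0.672943 + 0.292546 = 0.965489.

0.97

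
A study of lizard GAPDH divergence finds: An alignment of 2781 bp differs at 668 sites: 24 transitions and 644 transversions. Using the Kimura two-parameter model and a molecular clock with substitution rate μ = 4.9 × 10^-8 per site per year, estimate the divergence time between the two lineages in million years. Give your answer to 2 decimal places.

3.05

P = 24/2781 ≈ 0.00863 and Q = 644/2781 ≈ 0.231571.
Under the Kimura two-parameter model, d = −½ ln(1 − 2P − Q) − ¼ ln(1 − 2Q).
1 − 2P − Q = 0.751169, giving −½ ln(0.751169) = 0.143062.
1 − 2Q = 0.536858, giving −¼ ln(0.536858) = 0.155505.
d = 0.143062 + 0.155505 = 0.298567.
Under a molecular clock d = 2μt, so t = d/(2μ) = 0.298567 / (2 × 4.9 × 10^-8) = 3.05 million years.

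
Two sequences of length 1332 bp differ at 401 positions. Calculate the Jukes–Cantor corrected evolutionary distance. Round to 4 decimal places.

0.3849

p = 401/1332 ≈ 0.301051.
d = −(3/4) ln(1 − 4p/3) = −0.75 ln(1 − 0.401401) = −0.75 ln(0.598599)
  = −0.75 × (-0.513163) = 0.384872 substitutions/site.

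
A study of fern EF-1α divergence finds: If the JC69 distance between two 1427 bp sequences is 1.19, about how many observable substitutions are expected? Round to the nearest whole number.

Invert JC69: p = (3/4)(1 − e^(−4d/3)) = 0.75 × (1 − e^(-1.586667)) = 0.75 × (1 − 0.204606) = 0.596546.
Expected differing sites = pL ≈ 0.596546 × 1427 = 851.271142 ≈ 851.

851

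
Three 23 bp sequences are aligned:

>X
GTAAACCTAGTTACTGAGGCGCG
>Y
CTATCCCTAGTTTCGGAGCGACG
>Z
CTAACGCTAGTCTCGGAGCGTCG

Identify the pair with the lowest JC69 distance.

X–Y: 8/23 differ, p = 0.348, d = 0.467.
X–Z: 9/23 differ, p = 0.391, d = 0.553.
Y–Z: 4/23 differ, p = 0.174, d = 0.198.
The smallest distance is between Y and Z.

Y and Z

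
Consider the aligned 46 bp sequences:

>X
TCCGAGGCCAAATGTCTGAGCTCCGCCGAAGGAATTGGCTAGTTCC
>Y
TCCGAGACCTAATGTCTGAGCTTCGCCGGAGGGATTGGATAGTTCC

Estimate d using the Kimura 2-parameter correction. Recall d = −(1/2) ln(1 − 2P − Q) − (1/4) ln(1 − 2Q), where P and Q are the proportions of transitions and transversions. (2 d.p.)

0.15

Of 46 sites, 4 differences are transitions and 2 are transversions, so P = 4/46 ≈ 0.086957 and Q = 2/46 ≈ 0.043478.
Under the Kimura two-parameter model, d = −½ ln(1 − 2P − Q) − ¼ ln(1 − 2Q).
1 − 2P − Q = 0.782608, giving −½ ln(0.782608) = 0.122562.
1 − 2Q = 0.913044, giving −¼ ln(0.913044) = 0.022743.
d = 0.122562 + 0.022743 = 0.145305.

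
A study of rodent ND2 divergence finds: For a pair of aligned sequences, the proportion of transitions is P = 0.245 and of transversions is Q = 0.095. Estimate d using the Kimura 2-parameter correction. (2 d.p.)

0.49

Under the Kimura two-parameter model, d = −½ ln(1 − 2P − Q) − ¼ ln(1 − 2Q).
1 − 2P − Q = 0.415, giving −½ ln(0.415) = 0.439738.
1 − 2Q = 0.81, giving −¼ ln(0.81) = 0.052680.
d = 0.439738 + 0.052680 = 0.492418.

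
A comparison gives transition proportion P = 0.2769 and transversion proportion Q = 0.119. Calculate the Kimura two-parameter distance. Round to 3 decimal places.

Under the Kimura two-parameter model, d = −½ ln(1 − 2P − Q) − ¼ ln(1 − 2Q).
1 − 2P − Q = 0.3272, giving −½ ln(0.3272) = 0.558592.
1 − 2Q = 0.762, giving −¼ ln(0.762) = 0.067952.
d = 0.558592 + 0.067952 = 0.626544.

0.627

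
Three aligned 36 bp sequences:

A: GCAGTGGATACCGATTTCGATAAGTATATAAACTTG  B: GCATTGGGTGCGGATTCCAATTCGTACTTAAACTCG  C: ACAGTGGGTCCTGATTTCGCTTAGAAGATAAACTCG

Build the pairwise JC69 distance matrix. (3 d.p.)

A–B: 11/36 sites differ → p ≈ 0.305556, d = −0.75 ln(1 − 0.407408) = 0.392437 ≈ 0.392.
A–C: 9/36 sites differ → p = 0.25, d = −0.75 ln(1 − 0.333333) = 0.304098 ≈ 0.304.
B–C: 11/36 sites differ → p ≈ 0.305556, d = −0.75 ln(1 − 0.407408) = 0.392437 ≈ 0.392.

d(A,B) = 0.392, d(A,C) = 0.304, d(B,C) = 0.392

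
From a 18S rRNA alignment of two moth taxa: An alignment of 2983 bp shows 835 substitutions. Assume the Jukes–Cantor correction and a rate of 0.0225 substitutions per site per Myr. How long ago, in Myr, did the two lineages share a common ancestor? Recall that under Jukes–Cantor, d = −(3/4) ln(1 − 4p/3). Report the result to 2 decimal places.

7.79

p = 835/2983 ≈ 0.27992.
d = −(3/4) ln(1 − 4p/3) = −0.75 ln(1 − 0.373227) = −0.75 ln(0.626773)
  = −0.75 × (-0.467171) = 0.350378 substitutions/site.
Under a molecular clock d = 2μt, so t = d/(2μ) = 0.350378 / (2 × 0.0225) = 7.79 Myr.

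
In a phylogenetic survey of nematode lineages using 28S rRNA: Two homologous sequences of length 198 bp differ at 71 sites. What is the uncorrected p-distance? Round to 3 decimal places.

p = 71/198 = 0.358585… ≈ 0.359 (to 3 d.p.).

0.359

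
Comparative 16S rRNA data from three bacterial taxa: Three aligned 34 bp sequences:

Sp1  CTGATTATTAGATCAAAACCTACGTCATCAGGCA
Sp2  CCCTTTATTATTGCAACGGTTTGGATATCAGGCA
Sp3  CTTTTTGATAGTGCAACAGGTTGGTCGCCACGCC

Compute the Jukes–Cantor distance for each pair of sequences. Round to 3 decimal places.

Sp1–Sp2: 14/34 sites differ → p ≈ 0.411765, d = −0.75 ln(1 − 0.54902) = 0.597249 ≈ 0.597.
Sp1–Sp3: 15/34 sites differ → p ≈ 0.441176, d = −0.75 ln(1 − 0.588235) = 0.665477 ≈ 0.665.
Sp2–Sp3: 13/34 sites differ → p ≈ 0.382353, d = −0.75 ln(1 − 0.509804) = 0.534712 ≈ 0.535.

d(Sp1,Sp2) = 0.597, d(Sp1,Sp3) = 0.665, d(Sp2,Sp3) = 0.535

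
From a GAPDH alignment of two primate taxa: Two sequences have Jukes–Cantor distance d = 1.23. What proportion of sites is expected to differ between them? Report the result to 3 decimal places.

p = (3/4)(1 − e^(−4d/3)) = 0.75 × (1 − e^(-1.64)) = 0.75 × (1 − 0.193980) = 0.604515.

0.605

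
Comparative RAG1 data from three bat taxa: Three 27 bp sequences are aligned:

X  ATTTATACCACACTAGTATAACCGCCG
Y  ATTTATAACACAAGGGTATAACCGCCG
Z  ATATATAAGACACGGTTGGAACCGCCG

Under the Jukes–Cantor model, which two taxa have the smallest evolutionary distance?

X and Y

X–Y: 4/27 differ, p = 0.148, d = 0.165.
X–Z: 8/27 differ, p = 0.296, d = 0.377.
Y–Z: 6/27 differ, p = 0.222, d = 0.264.
The smallest distance is between X and Y.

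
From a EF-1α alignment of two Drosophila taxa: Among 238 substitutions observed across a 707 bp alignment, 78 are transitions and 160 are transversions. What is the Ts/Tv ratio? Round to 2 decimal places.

R = 78/160 = 0.4875 ≈ 0.49 (to 2 d.p.).

0.49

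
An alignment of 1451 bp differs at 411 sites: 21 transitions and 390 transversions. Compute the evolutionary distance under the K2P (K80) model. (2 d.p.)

P = 21/1451 ≈ 0.014473 and Q = 390/1451 ≈ 0.26878.
Under the Kimura two-parameter model, d = −½ ln(1 − 2P − Q) − ¼ ln(1 − 2Q).
1 − 2P − Q = 0.702274, giving −½ ln(0.702274) = 0.176716.
1 − 2Q = 0.46244, giving −¼ ln(0.46244) = 0.192810.
d = 0.176716 + 0.192810 = 0.369526.

0.37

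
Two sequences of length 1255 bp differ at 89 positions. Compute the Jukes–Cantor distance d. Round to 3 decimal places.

0.074

p = 89/1255 ≈ 0.070916.
d = −(3/4) ln(1 − 4p/3) = −0.75 ln(1 − 0.094555) = −0.75 ln(0.905445)
  = −0.75 × (-0.099329) = 0.074497 substitutions/site.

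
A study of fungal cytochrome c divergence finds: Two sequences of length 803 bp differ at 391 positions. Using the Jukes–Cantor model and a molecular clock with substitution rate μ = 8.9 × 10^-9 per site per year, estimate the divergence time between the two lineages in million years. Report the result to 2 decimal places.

44.14

p = 391/803 ≈ 0.486924.
d = −(3/4) ln(1 − 4p/3) = −0.75 ln(1 − 0.649232) = −0.75 ln(0.350768)
  = −0.75 × (-1.047630) = 0.785723 substitutions/site.
Under a molecular clock d = 2μt, so t = d/(2μ) = 0.785723 / (2 × 8.9 × 10^-9) = 44.14 million years.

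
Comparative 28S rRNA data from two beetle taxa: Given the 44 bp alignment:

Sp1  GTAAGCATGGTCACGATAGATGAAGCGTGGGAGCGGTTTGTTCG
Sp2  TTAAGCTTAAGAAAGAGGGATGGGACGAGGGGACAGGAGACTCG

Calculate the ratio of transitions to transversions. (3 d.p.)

1.100

Transitions are A↔G and C↔T; transversions are all other mismatches.
Transitions: 11. Transversions: 10.
R = 11/10 = 1.100.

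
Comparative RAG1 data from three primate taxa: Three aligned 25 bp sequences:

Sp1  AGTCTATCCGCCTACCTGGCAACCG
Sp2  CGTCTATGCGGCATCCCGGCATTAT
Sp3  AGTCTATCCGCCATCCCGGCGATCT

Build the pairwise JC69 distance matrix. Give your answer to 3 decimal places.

d(Sp1,Sp2) = 0.572, d(Sp1,Sp3) = 0.289, d(Sp2,Sp3) = 0.289

Sp1–Sp2: 10/25 sites differ → p = 0.4, d = −0.75 ln(1 − 0.533333) = 0.571605 ≈ 0.572.
Sp1–Sp3: 6/25 sites differ → p = 0.24, d = −0.75 ln(1 − 0.32) = 0.289247 ≈ 0.289.
Sp2–Sp3: 6/25 sites differ → p = 0.24, d = −0.75 ln(1 − 0.32) = 0.289247 ≈ 0.289.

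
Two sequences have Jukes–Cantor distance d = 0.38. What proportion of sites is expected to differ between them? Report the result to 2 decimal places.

p = (3/4)(1 − e^(−4d/3)) = 0.75 × (1 − e^(-0.506667)) = 0.75 × (1 − 0.602500) = 0.298125.

0.30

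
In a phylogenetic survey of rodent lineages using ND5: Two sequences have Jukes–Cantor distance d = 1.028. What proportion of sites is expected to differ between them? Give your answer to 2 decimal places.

0.56

p = (3/4)(1 − e^(−4d/3)) = 0.75 × (1 − e^(-1.370667)) = 0.75 × (1 − 0.253938) = 0.559547.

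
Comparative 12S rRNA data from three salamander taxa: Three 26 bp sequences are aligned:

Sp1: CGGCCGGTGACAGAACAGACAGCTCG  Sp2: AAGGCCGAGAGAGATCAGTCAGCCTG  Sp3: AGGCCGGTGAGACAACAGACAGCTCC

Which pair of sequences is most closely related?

Sp1 and Sp3

Sp1–Sp2: 10/26 differ, p = 0.385, d = 0.539.
Sp1–Sp3: 4/26 differ, p = 0.154, d = 0.172.
Sp2–Sp3: 10/26 differ, p = 0.385, d = 0.539.
The smallest distance is between Sp1 and Sp3.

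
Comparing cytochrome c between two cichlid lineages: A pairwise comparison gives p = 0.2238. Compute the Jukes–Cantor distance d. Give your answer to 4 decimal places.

0.2658

d = −(3/4) ln(1 − 4p/3) = −0.75 ln(1 − 0.2984) = −0.75 ln(0.7016)
  = −0.75 × (-0.354392) = 0.265794 substitutions/site.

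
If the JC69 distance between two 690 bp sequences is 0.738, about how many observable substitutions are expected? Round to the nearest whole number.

Invert JC69: p = (3/4)(1 − e^(−4d/3)) = 0.75 × (1 − e^(-0.984)) = 0.75 × (1 − 0.373813) = 0.469640.
Expected differing sites = pL ≈ 0.469640 × 690 = 324.0516 ≈ 324.

324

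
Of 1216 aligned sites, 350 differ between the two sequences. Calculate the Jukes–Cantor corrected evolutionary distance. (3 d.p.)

p = 350/1216 ≈ 0.287829.
d = −(3/4) ln(1 − 4p/3) = −0.75 ln(1 − 0.383772) = −0.75 ln(0.616228)
  = −0.75 × (-0.484138) = 0.363104 substitutions/site.

0.363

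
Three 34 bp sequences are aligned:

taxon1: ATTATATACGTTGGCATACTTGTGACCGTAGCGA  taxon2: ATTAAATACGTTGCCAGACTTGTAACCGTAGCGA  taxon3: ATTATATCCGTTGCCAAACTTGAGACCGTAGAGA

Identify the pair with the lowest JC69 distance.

taxon1–taxon2: 4/34 differ, p = 0.118, d = 0.128.
taxon1–taxon3: 5/34 differ, p = 0.147, d = 0.164.
taxon2–taxon3: 6/34 differ, p = 0.176, d = 0.201.
The smallest distance is between taxon1 and taxon2.

taxon1 and taxon2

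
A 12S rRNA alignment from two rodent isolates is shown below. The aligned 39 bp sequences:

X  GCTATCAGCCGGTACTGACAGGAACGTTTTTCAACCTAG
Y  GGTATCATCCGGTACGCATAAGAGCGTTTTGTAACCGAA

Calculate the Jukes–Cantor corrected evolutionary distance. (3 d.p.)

The sequences differ at 11 of 39 sites, so p = 11/39 ≈ 0.282051.
d = −(3/4) ln(1 − 4p/3) = −0.75 ln(1 − 0.376068) = −0.75 ln(0.623932)
  = −0.75 × (-0.471714) = 0.353786 substitutions/site.

0.354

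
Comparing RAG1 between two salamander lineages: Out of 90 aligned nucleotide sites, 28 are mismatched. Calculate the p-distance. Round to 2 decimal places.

0.31

p = 28/90 = 0.311111… ≈ 0.31 (to 2 d.p.).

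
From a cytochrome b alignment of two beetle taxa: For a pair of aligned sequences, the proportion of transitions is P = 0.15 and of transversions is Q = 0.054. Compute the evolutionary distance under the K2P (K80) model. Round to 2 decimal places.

0.25

Under the Kimura two-parameter model, d = −½ ln(1 − 2P − Q) − ¼ ln(1 − 2Q).
1 − 2P − Q = 0.646, giving −½ ln(0.646) = 0.218478.
1 − 2Q = 0.892, giving −¼ ln(0.892) = 0.028572.
d = 0.218478 + 0.028572 = 0.247050.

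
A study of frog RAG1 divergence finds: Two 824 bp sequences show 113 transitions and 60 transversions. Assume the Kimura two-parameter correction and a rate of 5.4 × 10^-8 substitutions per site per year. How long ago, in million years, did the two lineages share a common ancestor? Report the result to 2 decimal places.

P = 113/824 ≈ 0.137136 and Q = 60/824 ≈ 0.072816.
Under the Kimura two-parameter model, d = −½ ln(1 − 2P − Q) − ¼ ln(1 − 2Q).
1 − 2P − Q = 0.652912, giving −½ ln(0.652912) = 0.213156.
1 − 2Q = 0.854368, giving −¼ ln(0.854368) = 0.039348.
d = 0.213156 + 0.039348 = 0.252504.
Under a molecular clock d = 2μt, so t = d/(2μ) = 0.252504 / (2 × 5.4 × 10^-8) = 2.34 million years.

2.34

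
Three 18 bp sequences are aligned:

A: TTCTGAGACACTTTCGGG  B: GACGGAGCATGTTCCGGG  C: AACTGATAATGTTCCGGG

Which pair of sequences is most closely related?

A–B: 8/18 differ, p = 0.444, d = 0.673.
A–C: 7/18 differ, p = 0.389, d = 0.548.
B–C: 4/18 differ, p = 0.222, d = 0.264.
The smallest distance is between B and C.

B and C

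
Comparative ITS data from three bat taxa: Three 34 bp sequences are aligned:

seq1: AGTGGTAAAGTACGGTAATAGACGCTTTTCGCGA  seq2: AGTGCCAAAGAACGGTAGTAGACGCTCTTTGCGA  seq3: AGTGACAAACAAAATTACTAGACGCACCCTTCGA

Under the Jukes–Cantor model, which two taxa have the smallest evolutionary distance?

seq1–seq2: 6/34 differ, p = 0.176, d = 0.201.
seq1–seq3: 14/34 differ, p = 0.412, d = 0.597.
seq2–seq3: 10/34 differ, p = 0.294, d = 0.373.
The smallest distance is between seq1 and seq2.

seq1 and seq2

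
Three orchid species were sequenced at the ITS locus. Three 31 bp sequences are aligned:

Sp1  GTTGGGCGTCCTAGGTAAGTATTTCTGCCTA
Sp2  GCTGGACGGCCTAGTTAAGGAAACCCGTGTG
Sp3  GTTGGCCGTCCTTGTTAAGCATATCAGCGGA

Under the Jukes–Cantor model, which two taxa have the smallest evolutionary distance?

Sp1 and Sp3

Sp1–Sp2: 12/31 differ, p = 0.387, d = 0.544.
Sp1–Sp3: 8/31 differ, p = 0.258, d = 0.316.
Sp2–Sp3: 11/31 differ, p = 0.355, d = 0.481.
The smallest distance is between Sp1 and Sp3.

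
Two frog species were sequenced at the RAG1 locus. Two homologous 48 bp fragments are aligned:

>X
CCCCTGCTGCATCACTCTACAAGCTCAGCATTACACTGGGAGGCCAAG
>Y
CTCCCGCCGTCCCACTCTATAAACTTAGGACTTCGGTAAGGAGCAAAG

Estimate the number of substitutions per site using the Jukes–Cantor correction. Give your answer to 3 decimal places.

The sequences differ at 19 of 48 sites, so p = 19/48 ≈ 0.395833.
d = −(3/4) ln(1 − 4p/3) = −0.75 ln(1 − 0.527777) = −0.75 ln(0.472223)
  = −0.75 × (-0.750304) = 0.562728 substitutions/site.

0.563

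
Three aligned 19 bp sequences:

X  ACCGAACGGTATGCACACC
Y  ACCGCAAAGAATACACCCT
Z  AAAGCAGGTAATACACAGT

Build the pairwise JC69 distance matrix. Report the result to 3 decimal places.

X–Y: 7/19 sites differ → p ≈ 0.368421, d = −0.75 ln(1 − 0.491228) = 0.506816 ≈ 0.507.
X–Z: 9/19 sites differ → p ≈ 0.473684, d = −0.75 ln(1 − 0.631579) = 0.748897 ≈ 0.749.
Y–Z: 7/19 sites differ → p ≈ 0.368421, d = −0.75 ln(1 − 0.491228) = 0.506816 ≈ 0.507.

d(X,Y) = 0.507, d(X,Z) = 0.749, d(Y,Z) = 0.507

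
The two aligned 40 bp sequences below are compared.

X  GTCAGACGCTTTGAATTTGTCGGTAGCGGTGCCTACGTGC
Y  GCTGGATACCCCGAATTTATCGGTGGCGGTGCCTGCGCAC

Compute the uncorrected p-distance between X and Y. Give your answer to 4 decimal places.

0.3250

The sequences differ at 13 of 40 positions.
p = 13/40 = 0.3250.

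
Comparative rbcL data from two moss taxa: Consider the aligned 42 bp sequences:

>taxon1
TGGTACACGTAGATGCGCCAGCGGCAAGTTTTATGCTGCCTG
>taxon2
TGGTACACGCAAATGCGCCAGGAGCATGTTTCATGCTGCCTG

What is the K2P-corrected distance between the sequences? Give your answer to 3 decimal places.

0.161

Of 42 sites, 4 differences are transitions and 2 are transversions, so P = 4/42 ≈ 0.095238 and Q = 2/42 ≈ 0.047619.
Under the Kimura two-parameter model, d = −½ ln(1 − 2P − Q) − ¼ ln(1 − 2Q).
1 − 2P − Q = 0.761905, giving −½ ln(0.761905) = 0.135967.
1 − 2Q = 0.904762, giving −¼ ln(0.904762) = 0.025021.
d = 0.135967 + 0.025021 = 0.160988.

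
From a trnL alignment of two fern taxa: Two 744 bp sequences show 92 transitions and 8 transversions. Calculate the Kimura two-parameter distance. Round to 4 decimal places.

0.1547

P = 92/744 ≈ 0.123656 and Q = 8/744 ≈ 0.010753.
Under the Kimura two-parameter model, d = −½ ln(1 − 2P − Q) − ¼ ln(1 − 2Q).
1 − 2P − Q = 0.741935, giving −½ ln(0.741935) = 0.149247.
1 − 2Q = 0.978494, giving −¼ ln(0.978494) = 0.005435.
d = 0.149247 + 0.005435 = 0.154682.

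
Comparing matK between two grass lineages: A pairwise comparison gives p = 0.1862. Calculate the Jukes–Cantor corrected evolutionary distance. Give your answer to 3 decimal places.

0.214

d = −(3/4) ln(1 − 4p/3) = −0.75 ln(1 − 0.248267) = −0.75 ln(0.751733)
  = −0.75 × (-0.285374) = 0.214031 substitutions/site.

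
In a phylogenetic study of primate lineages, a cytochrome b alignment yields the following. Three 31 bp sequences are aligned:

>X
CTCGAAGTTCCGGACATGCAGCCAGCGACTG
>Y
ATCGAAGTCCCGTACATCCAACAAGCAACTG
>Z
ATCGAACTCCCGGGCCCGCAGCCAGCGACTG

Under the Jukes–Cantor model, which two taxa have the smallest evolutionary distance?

X and Z

X–Y: 7/31 differ, p = 0.226, d = 0.269.
X–Z: 6/31 differ, p = 0.194, d = 0.224.
Y–Z: 9/31 differ, p = 0.290, d = 0.367.
The smallest distance is between X and Z.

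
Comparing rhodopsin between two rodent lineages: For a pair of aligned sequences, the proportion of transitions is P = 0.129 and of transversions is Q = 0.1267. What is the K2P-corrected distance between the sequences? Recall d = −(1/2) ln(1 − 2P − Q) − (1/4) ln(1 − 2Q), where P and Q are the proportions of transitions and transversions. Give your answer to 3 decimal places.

Under the Kimura two-parameter model, d = −½ ln(1 − 2P − Q) − ¼ ln(1 − 2Q).
1 − 2P − Q = 0.6153, giving −½ ln(0.6153) = 0.242823.
1 − 2Q = 0.7466, giving −¼ ln(0.7466) = 0.073056.
d = 0.242823 + 0.073056 = 0.315879.

0.316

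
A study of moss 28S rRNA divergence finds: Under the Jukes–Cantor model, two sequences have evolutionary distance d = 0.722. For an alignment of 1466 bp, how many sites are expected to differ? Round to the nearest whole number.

680

Invert JC69: p = (3/4)(1 − e^(−4d/3)) = 0.75 × (1 − e^(-0.962667)) = 0.75 × (1 − 0.381873) = 0.463595.
Expected differing sites = pL ≈ 0.463595 × 1466 = 679.63027 ≈ 680.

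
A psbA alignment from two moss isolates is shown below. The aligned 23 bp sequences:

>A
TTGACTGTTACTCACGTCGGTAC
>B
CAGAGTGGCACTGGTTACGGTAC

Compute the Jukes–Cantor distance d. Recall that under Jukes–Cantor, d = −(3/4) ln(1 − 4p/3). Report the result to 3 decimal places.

The sequences differ at 10 of 23 sites (1, 2, 5, 8, 9, 13, 14, 15, 16, 17), so p = 10/23 ≈ 0.434783.
d = −(3/4) ln(1 − 4p/3) = −0.75 ln(1 − 0.579711) = −0.75 ln(0.420289)
  = −0.75 × (-0.866813) = 0.650110 substitutions/site.

0.650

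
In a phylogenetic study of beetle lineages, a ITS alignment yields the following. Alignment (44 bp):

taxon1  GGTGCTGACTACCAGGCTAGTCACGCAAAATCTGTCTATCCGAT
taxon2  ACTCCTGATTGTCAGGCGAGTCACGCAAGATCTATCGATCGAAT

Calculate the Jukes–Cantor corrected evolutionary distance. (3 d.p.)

0.339

The sequences differ at 12 of 44 sites, so p = 12/44 ≈ 0.272727.
d = −(3/4) ln(1 − 4p/3) = −0.75 ln(1 − 0.363636) = −0.75 ln(0.636364)
  = −0.75 × (-0.451985) = 0.338989 substitutions/site.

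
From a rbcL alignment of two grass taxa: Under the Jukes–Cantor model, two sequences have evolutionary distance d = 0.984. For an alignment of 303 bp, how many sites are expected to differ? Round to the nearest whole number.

166

Invert JC69: p = (3/4)(1 − e^(−4d/3)) = 0.75 × (1 − e^(-1.312)) = 0.75 × (1 − 0.269281) = 0.548039.
Expected differing sites = pL ≈ 0.548039 × 303 = 166.055817 ≈ 166.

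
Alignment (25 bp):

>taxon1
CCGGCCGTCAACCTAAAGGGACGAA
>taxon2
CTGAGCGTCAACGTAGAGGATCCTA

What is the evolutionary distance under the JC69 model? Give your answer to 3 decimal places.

The sequences differ at 9 of 25 sites (2, 4, 5, 13, 16, 20, 21, 23, 24), so p = 9/25 = 0.36.
d = −(3/4) ln(1 − 4p/3) = −0.75 ln(1 − 0.48) = −0.75 ln(0.52)
  = −0.75 × (-0.653926) = 0.490445 substitutions/site.

0.490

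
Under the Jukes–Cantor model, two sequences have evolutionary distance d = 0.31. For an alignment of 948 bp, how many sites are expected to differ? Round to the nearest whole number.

241

Invert JC69: p = (3/4)(1 − e^(−4d/3)) = 0.75 × (1 − e^(-0.413333)) = 0.75 × (1 − 0.661442) = 0.253919.
Expected differing sites = pL ≈ 0.253919 × 948 = 240.715212 ≈ 241.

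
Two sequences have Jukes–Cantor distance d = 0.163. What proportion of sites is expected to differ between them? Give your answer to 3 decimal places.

p = (3/4)(1 − e^(−4d/3)) = 0.75 × (1 − e^(-0.217333)) = 0.75 × (1 − 0.804662) = 0.146504.

0.147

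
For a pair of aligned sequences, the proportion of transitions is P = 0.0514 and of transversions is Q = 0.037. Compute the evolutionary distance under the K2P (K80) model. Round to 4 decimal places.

Under the Kimura two-parameter model, d = −½ ln(1 − 2P − Q) − ¼ ln(1 − 2Q).
1 − 2P − Q = 0.8602, giving −½ ln(0.8602) = 0.075295.
1 − 2Q = 0.926, giving −¼ ln(0.926) = 0.019220.
d = 0.075295 + 0.019220 = 0.094515.

0.0945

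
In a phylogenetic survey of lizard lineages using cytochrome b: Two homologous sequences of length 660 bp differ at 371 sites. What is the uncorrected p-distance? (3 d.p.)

0.562

p = 371/660 = 0.562121… ≈ 0.562 (to 3 d.p.).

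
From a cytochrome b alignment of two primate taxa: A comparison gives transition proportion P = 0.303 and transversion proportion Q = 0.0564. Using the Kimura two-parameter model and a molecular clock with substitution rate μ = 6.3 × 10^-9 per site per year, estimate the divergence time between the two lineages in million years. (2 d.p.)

45.47

Under the Kimura two-parameter model, d = −½ ln(1 − 2P − Q) − ¼ ln(1 − 2Q).
1 − 2P − Q = 0.3376, giving −½ ln(0.3376) = 0.542947.
1 − 2Q = 0.8872, giving −¼ ln(0.8872) = 0.029921.
d = 0.542947 + 0.029921 = 0.572868.
Under a molecular clock d = 2μt, so t = d/(2μ) = 0.572868 / (2 × 6.3 × 10^-9) = 45.47 million years.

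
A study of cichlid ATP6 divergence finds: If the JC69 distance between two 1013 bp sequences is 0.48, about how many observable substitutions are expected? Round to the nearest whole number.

359

Invert JC69: p = (3/4)(1 − e^(−4d/3)) = 0.75 × (1 − e^(-0.64)) = 0.75 × (1 − 0.527292) = 0.354531.
Expected differing sites = pL ≈ 0.354531 × 1013 = 359.139903 ≈ 359.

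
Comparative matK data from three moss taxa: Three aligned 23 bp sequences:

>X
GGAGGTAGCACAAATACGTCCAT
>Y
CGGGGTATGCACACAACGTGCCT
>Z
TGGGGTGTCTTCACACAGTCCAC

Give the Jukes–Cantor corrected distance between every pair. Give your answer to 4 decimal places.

X–Y: 11/23 sites differ → p ≈ 0.478261, d = −0.75 ln(1 − 0.637681) = 0.761423 ≈ 0.7614.
X–Z: 12/23 sites differ → p ≈ 0.521739, d = −0.75 ln(1 − 0.695652) = 0.892188 ≈ 0.8922.
Y–Z: 10/23 sites differ → p ≈ 0.434783, d = −0.75 ln(1 − 0.579711) = 0.650110 ≈ 0.6501.

d(X,Y) = 0.7614, d(X,Z) = 0.8922, d(Y,Z) = 0.6501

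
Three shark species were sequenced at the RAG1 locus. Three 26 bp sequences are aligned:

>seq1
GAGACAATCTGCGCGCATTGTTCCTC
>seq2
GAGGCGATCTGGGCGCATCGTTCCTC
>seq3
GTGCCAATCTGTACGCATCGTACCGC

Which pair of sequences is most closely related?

seq1–seq2: 4/26 differ, p = 0.154, d = 0.172.
seq1–seq3: 7/26 differ, p = 0.269, d = 0.334.
seq2–seq3: 7/26 differ, p = 0.269, d = 0.334.
The smallest distance is between seq1 and seq2.

seq1 and seq2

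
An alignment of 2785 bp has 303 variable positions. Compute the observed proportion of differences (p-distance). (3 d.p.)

0.109

p = 303/2785 = 0.108797… ≈ 0.109 (to 3 d.p.).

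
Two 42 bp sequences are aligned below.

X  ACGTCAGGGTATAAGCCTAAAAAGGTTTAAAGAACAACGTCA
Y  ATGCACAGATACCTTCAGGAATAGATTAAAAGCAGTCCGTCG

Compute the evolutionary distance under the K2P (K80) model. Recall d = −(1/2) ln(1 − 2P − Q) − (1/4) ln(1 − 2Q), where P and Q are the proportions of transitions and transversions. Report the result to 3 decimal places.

Of 42 sites, 8 differences are transitions and 13 are transversions, so P = 8/42 ≈ 0.190476 and Q = 13/42 ≈ 0.309524.
Under the Kimura two-parameter model, d = −½ ln(1 − 2P − Q) − ¼ ln(1 − 2Q).
1 − 2P − Q = 0.309524, giving −½ ln(0.309524) = 0.586360.
1 − 2Q = 0.380952, giving −¼ ln(0.380952) = 0.241270.
d = 0.586360 + 0.241270 = 0.827630.

0.828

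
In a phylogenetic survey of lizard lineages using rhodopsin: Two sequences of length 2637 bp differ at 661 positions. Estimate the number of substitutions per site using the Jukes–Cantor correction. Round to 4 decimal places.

0.3051

p = 661/2637 ≈ 0.250664.
d = −(3/4) ln(1 − 4p/3) = −0.75 ln(1 − 0.334219) = −0.75 ln(0.665781)
  = −0.75 × (-0.406794) = 0.305096 substitutions/site.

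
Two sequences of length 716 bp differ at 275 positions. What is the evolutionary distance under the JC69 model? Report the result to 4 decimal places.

0.5382

p = 275/716 ≈ 0.384078.
d = −(3/4) ln(1 − 4p/3) = −0.75 ln(1 − 0.512104) = −0.75 ln(0.487896)
  = −0.75 × (-0.717653) = 0.538240 substitutions/site.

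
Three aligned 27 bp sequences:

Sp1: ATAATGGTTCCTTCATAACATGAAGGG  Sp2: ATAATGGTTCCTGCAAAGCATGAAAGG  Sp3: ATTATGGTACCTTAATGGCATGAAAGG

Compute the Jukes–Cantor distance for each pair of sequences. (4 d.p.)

d(Sp1,Sp2) = 0.1650, d(Sp1,Sp3) = 0.2635, d(Sp2,Sp3) = 0.2635

Sp1–Sp2: 4/27 sites differ → p ≈ 0.148148, d = −0.75 ln(1 − 0.197531) = 0.165047 ≈ 0.1650.
Sp1–Sp3: 6/27 sites differ → p ≈ 0.222222, d = −0.75 ln(1 − 0.296296) = 0.263548 ≈ 0.2635.
Sp2–Sp3: 6/27 sites differ → p ≈ 0.222222, d = −0.75 ln(1 − 0.296296) = 0.263548 ≈ 0.2635.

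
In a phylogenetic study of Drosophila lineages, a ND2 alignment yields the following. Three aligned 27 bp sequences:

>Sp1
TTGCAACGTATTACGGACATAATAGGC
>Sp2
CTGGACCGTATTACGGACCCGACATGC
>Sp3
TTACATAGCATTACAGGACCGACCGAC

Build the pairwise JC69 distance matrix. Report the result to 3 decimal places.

Sp1–Sp2: 8/27 sites differ → p ≈ 0.296296, d = −0.75 ln(1 − 0.395061) = 0.376971 ≈ 0.377.
Sp1–Sp3: 13/27 sites differ → p ≈ 0.481481, d = −0.75 ln(1 − 0.641975) = 0.770364 ≈ 0.770.
Sp2–Sp3: 12/27 sites differ → p ≈ 0.444444, d = −0.75 ln(1 − 0.592592) = 0.673455 ≈ 0.673.

d(Sp1,Sp2) = 0.377, d(Sp1,Sp3) = 0.770, d(Sp2,Sp3) = 0.673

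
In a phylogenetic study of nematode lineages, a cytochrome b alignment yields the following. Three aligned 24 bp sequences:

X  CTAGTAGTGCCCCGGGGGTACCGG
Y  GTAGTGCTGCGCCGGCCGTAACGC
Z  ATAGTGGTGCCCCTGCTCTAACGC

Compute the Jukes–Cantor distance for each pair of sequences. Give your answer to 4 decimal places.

d(X,Y) = 0.4408, d(X,Z) = 0.4408, d(Y,Z) = 0.3041

X–Y: 8/24 sites differ → p ≈ 0.333333, d = −0.75 ln(1 − 0.444444) = 0.440839 ≈ 0.4408.
X–Z: 8/24 sites differ → p ≈ 0.333333, d = −0.75 ln(1 − 0.444444) = 0.440839 ≈ 0.4408.
Y–Z: 6/24 sites differ → p = 0.25, d = −0.75 ln(1 − 0.333333) = 0.304098 ≈ 0.3041.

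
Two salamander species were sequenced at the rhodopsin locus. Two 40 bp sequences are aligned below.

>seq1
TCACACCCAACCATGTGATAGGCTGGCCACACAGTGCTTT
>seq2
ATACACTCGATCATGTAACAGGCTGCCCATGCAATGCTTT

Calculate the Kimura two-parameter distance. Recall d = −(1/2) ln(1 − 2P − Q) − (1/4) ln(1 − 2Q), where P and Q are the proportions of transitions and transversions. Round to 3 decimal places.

Of 40 sites, 9 differences are transitions and 2 are transversions, so P = 9/40 = 0.225 and Q = 2/40 = 0.05.
Under the Kimura two-parameter model, d = −½ ln(1 − 2P − Q) − ¼ ln(1 − 2Q).
1 − 2P − Q = 0.5, giving −½ ln(0.5) = 0.346574.
1 − 2Q = 0.9, giving −¼ ln(0.9) = 0.026340.
d = 0.346574 + 0.026340 = 0.372914.

0.373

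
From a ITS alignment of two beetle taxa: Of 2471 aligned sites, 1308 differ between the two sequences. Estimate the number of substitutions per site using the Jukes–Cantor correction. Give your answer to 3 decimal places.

0.918

p = 1308/2471 ≈ 0.52934.
d = −(3/4) ln(1 − 4p/3) = −0.75 ln(1 − 0.705787) = −0.75 ln(0.294213)
  = −0.75 × (-1.223451) = 0.917588 substitutions/site.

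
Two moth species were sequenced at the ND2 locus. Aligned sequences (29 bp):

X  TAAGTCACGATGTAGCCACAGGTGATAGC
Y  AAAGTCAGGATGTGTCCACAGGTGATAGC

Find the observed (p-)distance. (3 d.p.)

The sequences differ at 4 of 29 positions (sites 1, 8, 14, 15).
p = 4/29 = 0.137931… ≈ 0.138 (to 3 d.p.).

0.138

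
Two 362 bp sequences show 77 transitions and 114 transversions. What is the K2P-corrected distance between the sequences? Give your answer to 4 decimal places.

0.9226

P = 77/362 ≈ 0.212707 and Q = 114/362 ≈ 0.314917.
Under the Kimura two-parameter model, d = −½ ln(1 − 2P − Q) − ¼ ln(1 − 2Q).
1 − 2P − Q = 0.259669, giving −½ ln(0.259669) = 0.674174.
1 − 2Q = 0.370166, giving −¼ ln(0.370166) = 0.248451.
d = 0.674174 + 0.248451 = 0.922625.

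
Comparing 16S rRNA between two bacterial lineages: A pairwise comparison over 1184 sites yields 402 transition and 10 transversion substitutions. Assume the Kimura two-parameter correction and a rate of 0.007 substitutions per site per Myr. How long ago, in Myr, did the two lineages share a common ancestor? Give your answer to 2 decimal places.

41.85

P = 402/1184 ≈ 0.339527 and Q = 10/1184 ≈ 0.008446.
Under the Kimura two-parameter model, d = −½ ln(1 − 2P − Q) − ¼ ln(1 − 2Q).
1 − 2P − Q = 0.3125, giving −½ ln(0.3125) = 0.581575.
1 − 2Q = 0.983108, giving −¼ ln(0.983108) = 0.004259.
d = 0.581575 + 0.004259 = 0.585834.
Under a molecular clock d = 2μt, so t = d/(2μ) = 0.585834 / (2 × 0.007) = 41.85 Myr.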